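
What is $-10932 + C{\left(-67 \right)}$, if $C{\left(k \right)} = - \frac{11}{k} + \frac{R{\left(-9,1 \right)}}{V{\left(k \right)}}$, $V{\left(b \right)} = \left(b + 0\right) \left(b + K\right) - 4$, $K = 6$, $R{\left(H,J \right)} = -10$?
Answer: $- \frac{2990524609}{273561} \approx -10932.0$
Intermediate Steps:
$V{\left(b \right)} = -4 + b \left(6 + b\right)$ ($V{\left(b \right)} = \left(b + 0\right) \left(b + 6\right) - 4 = b \left(6 + b\right) - 4 = -4 + b \left(6 + b\right)$)
$C{\left(k \right)} = - \frac{11}{k} - \frac{10}{-4 + k^{2} + 6 k}$
$-10932 + C{\left(-67 \right)} = -10932 + \frac{44 - -5092 - 11 \left(-67\right)^{2}}{\left(-67\right) \left(-4 + \left(-67\right)^{2} + 6 \left(-67\right)\right)} = -10932 - \frac{44 + 5092 - 49379}{67 \left(-4 + 4489 - 402\right)} = -10932 - \frac{44 + 5092 - 49379}{67 \cdot 4083} = -10932 - \frac{1}{273561} \left(-44243\right) = -10932 + \frac{44243}{273561} = - \frac{2990524609}{273561}$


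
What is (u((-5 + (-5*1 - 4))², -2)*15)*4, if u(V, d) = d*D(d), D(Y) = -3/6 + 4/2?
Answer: -180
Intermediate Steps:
D(Y) = 3/2 (D(Y) = -3*⅙ + 4*(½) = -½ + 2 = 3/2)
u(V, d) = 3*d/2 (u(V, d) = d*(3/2) = 3*d/2)
(u((-5 + (-5*1 - 4))², -2)*15)*4 = (((3/2)*(-2))*15)*4 = -3*15*4 = -45*4 = -180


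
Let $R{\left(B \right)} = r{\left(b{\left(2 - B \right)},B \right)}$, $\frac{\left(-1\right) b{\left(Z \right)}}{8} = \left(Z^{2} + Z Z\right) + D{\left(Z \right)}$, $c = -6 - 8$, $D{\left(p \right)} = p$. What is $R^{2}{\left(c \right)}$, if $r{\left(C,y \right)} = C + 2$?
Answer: $17825284$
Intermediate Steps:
$c = -14$ ($c = -6 - 8 = -14$)
$b{\left(Z \right)} = - 16 Z^{2} - 8 Z$ ($b{\left(Z \right)} = - 8 \left(\left(Z^{2} + Z Z\right) + Z\right) = - 8 \left(\left(Z^{2} + Z^{2}\right) + Z\right) = - 8 \left(2 Z^{2} + Z\right) = - 8 \left(Z + 2 Z^{2}\right) = - 16 Z^{2} - 8 Z$)
$r{\left(C,y \right)} = 2 + C$
$R{\left(B \right)} = 2 + 8 \left(-5 + 2 B\right) \left(2 - B\right)$ ($R{\left(B \right)} = 2 + 8 \left(2 - B\right) \left(-1 - 2 \left(2 - B\right)\right) = 2 + 8 \left(2 - B\right) \left(-1 + \left(-4 + 2 B\right)\right) = 2 + 8 \left(2 - B\right) \left(-5 + 2 B\right) = 2 + 8 \left(-5 + 2 B\right) \left(2 - B\right)$)
$R^{2}{\left(c \right)} = \left(-78 - 16 \left(-14\right)^{2} + 72 \left(-14\right)\right)^{2} = \left(-78 - 3136 - 1008\right)^{2} = \left(-4222\right)^{2} = 17825284$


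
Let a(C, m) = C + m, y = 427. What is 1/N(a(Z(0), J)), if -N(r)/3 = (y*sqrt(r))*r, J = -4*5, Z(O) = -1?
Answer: -I*sqrt(21)/564921 ≈ -8.1119e-6*I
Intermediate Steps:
J = -20
N(r) = -1281*r**(3/2) (N(r) = -3*427*sqrt(r)*r = -1281*r**(3/2))
1/N(a(Z(0), J)) = 1/(-1281*(-1 - 20)**(3/2)) = 1/(-(-26901)*I*sqrt(21)) = 1/(26901*I*sqrt(21)) = -I*sqrt(21)/564921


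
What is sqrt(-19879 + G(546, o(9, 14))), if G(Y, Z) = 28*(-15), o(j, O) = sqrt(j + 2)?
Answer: I*sqrt(20299) ≈ 142.47*I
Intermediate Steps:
o(j, O) = sqrt(2 + j)
G(Y, Z) = -420
sqrt(-19879 + G(546, o(9, 14))) = sqrt(-19879 - 420) = sqrt(-20299) = I*sqrt(20299)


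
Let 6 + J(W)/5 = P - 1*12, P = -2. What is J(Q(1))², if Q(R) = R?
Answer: 10000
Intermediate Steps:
J(W) = -100 (J(W) = -30 + 5*(-2 - 1*12) = -30 + 5*(-2 - 12) = -30 + 5*(-14) = -30 - 70 = -100)
J(Q(1))² = (-100)² = 10000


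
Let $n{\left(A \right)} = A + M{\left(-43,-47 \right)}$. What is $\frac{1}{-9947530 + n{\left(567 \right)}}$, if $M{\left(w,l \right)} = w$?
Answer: $- \frac{1}{9947006} \approx -1.0053 \cdot 10^{-7}$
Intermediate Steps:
$n{\left(A \right)} = -43 + A$ ($n{\left(A \right)} = A - 43 = -43 + A$)
$\frac{1}{-9947530 + n{\left(567 \right)}} = \frac{1}{-9947530 + \left(-43 + 567\right)} = \frac{1}{-9947530 + 524} = \frac{1}{-9947006} = - \frac{1}{9947006}$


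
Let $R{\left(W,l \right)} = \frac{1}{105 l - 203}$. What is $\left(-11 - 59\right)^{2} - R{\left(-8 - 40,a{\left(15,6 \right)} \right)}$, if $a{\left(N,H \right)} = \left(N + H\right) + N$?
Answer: $\frac{17527299}{3577} \approx 4900.0$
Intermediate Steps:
$a{\left(N,H \right)} = H + 2 N$ ($a{\left(N,H \right)} = \left(H + N\right) + N = H + 2 N$)
$R{\left(W,l \right)} = \frac{1}{-203 + 105 l}$
$\left(-11 - 59\right)^{2} - R{\left(-8 - 40,a{\left(15,6 \right)} \right)} = \left(-11 - 59\right)^{2} - \frac{1}{7 \left(-29 + 15 \left(6 + 2 \cdot 15\right)\right)} = \left(-70\right)^{2} - \frac{1}{7 \left(-29 + 15 \left(6 + 30\right)\right)} = 4900 - \frac{1}{7 \left(-29 + 15 \cdot 36\right)} = 4900 - \frac{1}{7 \left(-29 + 540\right)} = 4900 - \frac{1}{7 \cdot 511} = 4900 - \frac{1}{7} \cdot \frac{1}{511} = 4900 - \frac{1}{3577} = \frac{17527299}{3577}$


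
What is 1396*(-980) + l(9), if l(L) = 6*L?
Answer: -1368026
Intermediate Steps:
1396*(-980) + l(9) = 1396*(-980) + 6*9 = -1368080 + 54 = -1368026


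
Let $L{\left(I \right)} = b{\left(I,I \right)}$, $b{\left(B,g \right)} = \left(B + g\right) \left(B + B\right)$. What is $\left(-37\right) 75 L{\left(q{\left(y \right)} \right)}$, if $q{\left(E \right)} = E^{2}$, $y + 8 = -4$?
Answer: $-230169600$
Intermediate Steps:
$y = -12$ ($y = -8 - 4 = -12$)
$b{\left(B,g \right)} = 2 B \left(B + g\right)$ ($b{\left(B,g \right)} = \left(B + g\right) 2 B = 2 B \left(B + g\right)$)
$L{\left(I \right)} = 4 I^{2}$ ($L{\left(I \right)} = 2 I \left(I + I\right) = 2 I 2 I = 4 I^{2}$)
$\left(-37\right) 75 L{\left(q{\left(y \right)} \right)} = \left(-37\right) 75 \cdot 4 \left(\left(-12\right)^{2}\right)^{2} = - 2775 \cdot 4 \cdot 144^{2} = - 2775 \cdot 4 \cdot 20736 = \left(-2775\right) 82944 = -230169600$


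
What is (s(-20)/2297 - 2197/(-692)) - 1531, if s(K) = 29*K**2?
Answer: -2420487535/1589524 ≈ -1522.8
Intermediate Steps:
(s(-20)/2297 - 2197/(-692)) - 1531 = ((29*(-20)**2)/2297 - 2197/(-692)) - 1531 = ((29*400)*(1/2297) - 2197*(-1/692)) - 1531 = (11600*(1/2297) + 2197/692) - 1531 = (11600/2297 + 2197/692) - 1531 = 13073709/1589524 - 1531 = -2420487535/1589524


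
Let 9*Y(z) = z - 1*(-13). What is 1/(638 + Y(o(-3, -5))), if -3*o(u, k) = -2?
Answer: 27/17267 ≈ 0.0015637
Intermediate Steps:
o(u, k) = ⅔ (o(u, k) = -⅓*(-2) = ⅔)
Y(z) = 13/9 + z/9 (Y(z) = (z - 1*(-13))/9 = (z + 13)/9 = (13 + z)/9 = 13/9 + z/9)
1/(638 + Y(o(-3, -5))) = 1/(638 + (13/9 + (⅑)*(⅔))) = 1/(638 + (13/9 + 2/27)) = 1/(638 + 41/27) = 1/(17267/27) = 27/17267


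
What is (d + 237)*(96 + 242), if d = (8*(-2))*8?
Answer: 36842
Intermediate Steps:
d = -128 (d = -16*8 = -128)
(d + 237)*(96 + 242) = (-128 + 237)*(96 + 242) = 109*338 = 36842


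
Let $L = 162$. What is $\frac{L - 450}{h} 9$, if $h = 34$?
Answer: $- \frac{1296}{17} \approx -76.235$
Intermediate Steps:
$\frac{L - 450}{h} 9 = \frac{162 - 450}{34} \cdot 9 = \left(162 - 450\right) \frac{1}{34} \cdot 9 = \left(-288\right) \frac{1}{34} \cdot 9 = \left(- \frac{144}{17}\right) 9 = - \frac{1296}{17}$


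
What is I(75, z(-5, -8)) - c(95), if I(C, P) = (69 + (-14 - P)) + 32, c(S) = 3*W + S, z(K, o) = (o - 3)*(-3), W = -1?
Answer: -38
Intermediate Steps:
z(K, o) = 9 - 3*o (z(K, o) = (-3 + o)*(-3) = 9 - 3*o)
c(S) = -3 + S (c(S) = 3*(-1) + S = -3 + S)
I(C, P) = 87 - P (I(C, P) = (55 - P) + 32 = 87 - P)
I(75, z(-5, -8)) - c(95) = (87 - (9 - 3*(-8))) - (-3 + 95) = (87 - (9 + 24)) - 1*92 = (87 - 1*33) - 92 = (87 - 33) - 92 = 54 - 92 = -38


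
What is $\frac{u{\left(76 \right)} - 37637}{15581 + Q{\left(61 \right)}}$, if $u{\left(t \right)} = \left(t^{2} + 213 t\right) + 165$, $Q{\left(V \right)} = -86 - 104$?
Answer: $- \frac{15508}{15391} \approx -1.0076$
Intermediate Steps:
$Q{\left(V \right)} = -190$ ($Q{\left(V \right)} = -86 - 104 = -190$)
$u{\left(t \right)} = 165 + t^{2} + 213 t$
$\frac{u{\left(76 \right)} - 37637}{15581 + Q{\left(61 \right)}} = \frac{\left(165 + 76^{2} + 213 \cdot 76\right) - 37637}{15581 - 190} = \frac{\left(165 + 5776 + 16188\right) - 37637}{15391} = \left(22129 - 37637\right) \frac{1}{15391} = \left(-15508\right) \frac{1}{15391} = - \frac{15508}{15391}$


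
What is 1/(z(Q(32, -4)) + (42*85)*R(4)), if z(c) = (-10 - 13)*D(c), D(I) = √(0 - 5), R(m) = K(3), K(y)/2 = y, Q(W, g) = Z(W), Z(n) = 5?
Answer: 4284/91763809 + 23*I*√5/458819045 ≈ 4.6685e-5 + 1.1209e-7*I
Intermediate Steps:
Q(W, g) = 5
K(y) = 2*y
R(m) = 6 (R(m) = 2*3 = 6)
D(I) = I*√5 (D(I) = √(-5) = I*√5)
z(c) = -23*I*√5 (z(c) = (-10 - 13)*(I*√5) = -23*I*√5)
1/(z(Q(32, -4)) + (42*85)*R(4)) = 1/(-23*I*√5 + (42*85)*6) = 1/(-23*I*√5 + 3570*6) = 1/(-23*I*√5 + 21420) = 1/(21420 - 23*I*√5)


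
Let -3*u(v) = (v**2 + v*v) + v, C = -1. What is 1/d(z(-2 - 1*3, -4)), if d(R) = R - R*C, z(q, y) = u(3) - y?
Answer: -1/6 ≈ -0.16667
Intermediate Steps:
u(v) = -2*v**2/3 - v/3 (u(v) = -((v**2 + v*v) + v)/3 = -((v**2 + v**2) + v)/3 = -(2*v**2 + v)/3 = -(v + 2*v**2)/3 = -2*v**2/3 - v/3)
z(q, y) = -7 - y (z(q, y) = -1/3*3*(1 + 2*3) - y = -1/3*3*(1 + 6) - y = -1/3*3*7 - y = -7 - y)
d(R) = 2*R (d(R) = R - R*(-1) = R - (-1)*R = R + R = 2*R)
1/d(z(-2 - 1*3, -4)) = 1/(2*(-7 - 1*(-4))) = 1/(2*(-7 + 4)) = 1/(2*(-3)) = 1/(-6) = -1/6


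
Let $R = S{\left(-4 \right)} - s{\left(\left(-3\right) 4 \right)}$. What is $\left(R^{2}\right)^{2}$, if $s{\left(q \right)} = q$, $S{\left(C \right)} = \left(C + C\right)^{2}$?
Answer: $33362176$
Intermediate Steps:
$S{\left(C \right)} = 4 C^{2}$ ($S{\left(C \right)} = \left(2 C\right)^{2} = 4 C^{2}$)
$R = 76$ ($R = 4 \left(-4\right)^{2} - \left(-3\right) 4 = 4 \cdot 16 - -12 = 64 + 12 = 76$)
$\left(R^{2}\right)^{2} = \left(76^{2}\right)^{2} = 5776^{2} = 33362176$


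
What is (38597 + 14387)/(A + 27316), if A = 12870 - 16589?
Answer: 52984/23597 ≈ 2.2454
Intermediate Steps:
A = -3719
(38597 + 14387)/(A + 27316) = (38597 + 14387)/(-3719 + 27316) = 52984/23597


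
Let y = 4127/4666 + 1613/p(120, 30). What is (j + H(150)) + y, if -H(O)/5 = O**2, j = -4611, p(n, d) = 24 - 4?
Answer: -5460594861/46660 ≈ -1.1703e+5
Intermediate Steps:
p(n, d) = 20
y = 3804399/46660 (y = 4127/4666 + 1613/20 = 3804399/46660 ≈ 81.534)
H(O) = -5*O**2
(j + H(150)) + y = (-4611 - 5*150**2) + 3804399/46660 = (-4611 - 5*22500) + 3804399/46660 = (-4611 - 112500) + 3804399/46660 = -117111 + 3804399/46660 = -5460594861/46660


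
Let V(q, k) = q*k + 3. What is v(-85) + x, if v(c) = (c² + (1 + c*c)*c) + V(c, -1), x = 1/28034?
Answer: -17013750497/28034 ≈ -6.0690e+5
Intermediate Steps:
V(q, k) = 3 + k*q (V(q, k) = k*q + 3 = 3 + k*q)
x = 1/28034 ≈ 3.5671e-5
v(c) = 3 + c² - c + c*(1 + c²) (v(c) = (c² + (1 + c*c)*c) + (3 - c) = (c² + (1 + c²)*c) + (3 - c) = (c² + c*(1 + c²)) + (3 - c) = 3 + c² - c + c*(1 + c²))
v(-85) + x = (3 + (-85)² + (-85)³) + 1/28034 = (3 + 7225 - 614125) + 1/28034 = -606897 + 1/28034 = -17013750497/28034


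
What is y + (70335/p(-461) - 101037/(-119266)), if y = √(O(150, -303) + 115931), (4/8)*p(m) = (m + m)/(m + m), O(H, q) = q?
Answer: 2097194046/59633 + 2*√28907 ≈ 35508.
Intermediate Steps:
p(m) = 2 (p(m) = 2*((m + m)/(m + m)) = 2*((2*m)/((2*m))) = 2*((2*m)*(1/(2*m))) = 2*1 = 2)
y = 2*√28907 (y = √(-303 + 115931) = √115628 = 2*√28907 ≈ 340.04)
y + (70335/p(-461) - 101037/(-119266)) = 2*√28907 + (70335/2 - 101037/(-119266)) = 2*√28907 + (70335*(½) - 101037*(-1/119266)) = 2*√28907 + (70335/2 + 101037/119266) = 2*√28907 + 2097194046/59633 = 2097194046/59633 + 2*√28907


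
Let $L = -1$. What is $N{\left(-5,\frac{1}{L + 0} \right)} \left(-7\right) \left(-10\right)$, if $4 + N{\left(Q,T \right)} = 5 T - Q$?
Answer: $-280$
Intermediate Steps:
$N{\left(Q,T \right)} = -4 - Q + 5 T$ ($N{\left(Q,T \right)} = -4 - \left(Q - 5 T\right) = -4 - Q + 5 T$)
$N{\left(-5,\frac{1}{L + 0} \right)} \left(-7\right) \left(-10\right) = \left(-4 - -5 + \frac{5}{-1 + 0}\right) \left(-7\right) \left(-10\right) = \left(-4 + 5 + \frac{5}{-1}\right) \left(-7\right) \left(-10\right) = \left(-4 + 5 + 5 \left(-1\right)\right) \left(-7\right) \left(-10\right) = \left(-4 + 5 - 5\right) \left(-7\right) \left(-10\right) = \left(-4\right) \left(-7\right) \left(-10\right) = 28 \left(-10\right) = -280$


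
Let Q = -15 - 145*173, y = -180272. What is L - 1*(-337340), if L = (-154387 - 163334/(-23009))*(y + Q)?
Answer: 729515218700488/23009 ≈ 3.1706e+10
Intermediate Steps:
Q = -25100 (Q = -15 - 25085 = -25100)
L = 729507456844428/23009 (L = (-154387 - 163334/(-23009))*(-180272 - 25100) = (-154387 - 163334*(-1/23009))*(-205372) = (-154387 + 163334/23009)*(-205372) = -3552127149/23009*(-205372) = 729507456844428/23009 ≈ 3.1705e+10)
L - 1*(-337340) = 729507456844428/23009 - 1*(-337340) = 729507456844428/23009 + 337340 = 729515218700488/23009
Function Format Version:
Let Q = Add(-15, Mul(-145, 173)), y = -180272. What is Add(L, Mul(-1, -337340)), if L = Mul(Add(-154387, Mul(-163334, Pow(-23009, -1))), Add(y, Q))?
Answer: Rational(729515218700488, 23009) ≈ 3.1706e+10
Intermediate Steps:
Q = -25100 (Q = Add(-15, -25085) = -25100)
L = Rational(729507456844428, 23009) (L = Mul(Add(-154387, Mul(-163334, Pow(-23009, -1))), Add(-180272, -25100)) = Mul(Add(-154387, Mul(-163334, Rational(-1, 23009))), -205372) = Mul(Add(-154387, Rational(163334, 23009)), -205372) = Mul(Rational(-3552127149, 23009), -205372) = Rational(729507456844428, 23009) ≈ 3.1705e+10)
Add(L, Mul(-1, -337340)) = Add(Rational(729507456844428, 23009), Mul(-1, -337340)) = Add(Rational(729507456844428, 23009), 337340) = Rational(729515218700488, 23009)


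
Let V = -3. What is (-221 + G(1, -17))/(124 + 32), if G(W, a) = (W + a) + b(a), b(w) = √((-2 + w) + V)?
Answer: -79/52 + I*√22/156 ≈ -1.5192 + 0.030067*I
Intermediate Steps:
b(w) = √(-5 + w) (b(w) = √((-2 + w) - 3) = √(-5 + w))
G(W, a) = W + a + √(-5 + a) (G(W, a) = (W + a) + √(-5 + a) = W + a + √(-5 + a))
(-221 + G(1, -17))/(124 + 32) = (-221 + (1 - 17 + √(-5 - 17)))/(124 + 32) = (-221 + (1 - 17 + √(-22)))/156 = (-221 + (1 - 17 + I*√22))*(1/156) = (-221 + (-16 + I*√22))*(1/156) = (-237 + I*√22)*(1/156) = -79/52 + I*√22/156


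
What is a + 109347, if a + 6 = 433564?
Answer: 542905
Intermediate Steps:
a = 433558 (a = -6 + 433564 = 433558)
a + 109347 = 433558 + 109347 = 542905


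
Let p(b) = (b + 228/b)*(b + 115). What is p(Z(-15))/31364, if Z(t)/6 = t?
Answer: -1735/23523 ≈ -0.073758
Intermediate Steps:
Z(t) = 6*t
p(b) = (115 + b)*(b + 228/b) (p(b) = (b + 228/b)*(115 + b) = (115 + b)*(b + 228/b))
p(Z(-15))/31364 = (228 + (6*(-15))² + 115*(6*(-15)) + 26220/((6*(-15))))/31364 = (228 + (-90)² + 115*(-90) + 26220/(-90))*(1/31364) = (228 + 8100 - 10350 + 26220*(-1/90))*(1/31364) = (228 + 8100 - 10350 - 874/3)*(1/31364) = -6940/3*1/31364 = -1735/23523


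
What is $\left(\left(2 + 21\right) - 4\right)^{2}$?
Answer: $361$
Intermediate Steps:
$\left(\left(2 + 21\right) - 4\right)^{2} = \left(23 - 4\right)^{2} = 19^{2} = 361$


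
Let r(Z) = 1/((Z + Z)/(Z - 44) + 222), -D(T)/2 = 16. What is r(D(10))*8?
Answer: 76/2117 ≈ 0.035900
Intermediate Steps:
D(T) = -32 (D(T) = -2*16 = -32)
r(Z) = 1/(222 + 2*Z/(-44 + Z)) (r(Z) = 1/((2*Z)/(-44 + Z) + 222) = 1/(2*Z/(-44 + Z) + 222) = 1/(222 + 2*Z/(-44 + Z)))
r(D(10))*8 = ((-44 - 32)/(8*(-1221 + 28*(-32))))*8 = ((⅛)*(-76)/(-1221 - 896))*8 = ((⅛)*(-76)/(-2117))*8 = ((⅛)*(-1/2117)*(-76))*8 = (19/4234)*8 = 76/2117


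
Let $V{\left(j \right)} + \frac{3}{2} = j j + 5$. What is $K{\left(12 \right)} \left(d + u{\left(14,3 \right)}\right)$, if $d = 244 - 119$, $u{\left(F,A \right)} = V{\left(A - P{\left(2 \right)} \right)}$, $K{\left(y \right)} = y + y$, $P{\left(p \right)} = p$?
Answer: $3108$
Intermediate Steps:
$K{\left(y \right)} = 2 y$
$V{\left(j \right)} = \frac{7}{2} + j^{2}$ ($V{\left(j \right)} = - \frac{3}{2} + \left(j j + 5\right) = - \frac{3}{2} + \left(j^{2} + 5\right) = - \frac{3}{2} + \left(5 + j^{2}\right) = \frac{7}{2} + j^{2}$)
$u{\left(F,A \right)} = \frac{7}{2} + \left(-2 + A\right)^{2}$ ($u{\left(F,A \right)} = \frac{7}{2} + \left(A - 2\right)^{2} = \frac{7}{2} + \left(-2 + A\right)^{2}$)
$d = 125$
$K{\left(12 \right)} \left(d + u{\left(14,3 \right)}\right) = 2 \cdot 12 \left(125 + \left(\frac{7}{2} + \left(-2 + 3\right)^{2}\right)\right) = 24 \left(125 + \left(\frac{7}{2} + 1^{2}\right)\right) = 24 \left(125 + \left(\frac{7}{2} + 1\right)\right) = 24 \left(125 + \frac{9}{2}\right) = 24 \cdot \frac{259}{2} = 3108$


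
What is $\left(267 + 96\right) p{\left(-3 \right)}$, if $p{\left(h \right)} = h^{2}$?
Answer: $3267$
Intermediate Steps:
$\left(267 + 96\right) p{\left(-3 \right)} = \left(267 + 96\right) \left(-3\right)^{2} = 363 \cdot 9 = 3267$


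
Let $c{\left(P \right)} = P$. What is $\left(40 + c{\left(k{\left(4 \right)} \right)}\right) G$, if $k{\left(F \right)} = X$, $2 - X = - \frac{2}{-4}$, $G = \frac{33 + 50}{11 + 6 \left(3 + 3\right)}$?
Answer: $\frac{6889}{94} \approx 73.287$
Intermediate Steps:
$G = \frac{83}{47}$ ($G = \frac{83}{11 + 6 \cdot 6} = \frac{83}{11 + 36} = \frac{83}{47} \approx 1.766$)
$X = \frac{3}{2}$ ($X = 2 - - \frac{2}{-4} = 2 - \left(-2\right) \left(- \frac{1}{4}\right) = 2 - \frac{1}{2} = \frac{3}{2} \approx 1.5$)
$k{\left(F \right)} = \frac{3}{2}$
$\left(40 + c{\left(k{\left(4 \right)} \right)}\right) G = \left(40 + \frac{3}{2}\right) \frac{83}{47} = \frac{83}{2} \cdot \frac{83}{47} = \frac{6889}{94}$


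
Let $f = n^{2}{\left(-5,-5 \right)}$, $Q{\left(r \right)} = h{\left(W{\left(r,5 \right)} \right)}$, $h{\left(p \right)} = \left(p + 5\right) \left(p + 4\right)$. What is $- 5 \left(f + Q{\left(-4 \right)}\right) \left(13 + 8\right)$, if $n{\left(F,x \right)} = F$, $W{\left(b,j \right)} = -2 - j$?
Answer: $-3255$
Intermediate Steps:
$h{\left(p \right)} = \left(4 + p\right) \left(5 + p\right)$ ($h{\left(p \right)} = \left(5 + p\right) \left(4 + p\right) = \left(4 + p\right) \left(5 + p\right)$)
$Q{\left(r \right)} = 6$ ($Q{\left(r \right)} = 20 + \left(-2 - 5\right)^{2} + 9 \left(-2 - 5\right) = 20 + \left(-7\right)^{2} + 9 \left(-7\right) = 20 + 49 - 63 = 6$)
$f = 25$ ($f = \left(-5\right)^{2} = 25$)
$- 5 \left(f + Q{\left(-4 \right)}\right) \left(13 + 8\right) = - 5 \left(25 + 6\right) \left(13 + 8\right) = \left(-5\right) 31 \cdot 21 = \left(-155\right) 21 = -3255$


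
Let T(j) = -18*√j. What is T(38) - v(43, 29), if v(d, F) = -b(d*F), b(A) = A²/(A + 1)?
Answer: 1555009/1248 - 18*√38 ≈ 1135.0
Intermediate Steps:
b(A) = A²/(1 + A)
v(d, F) = -F²*d²/(1 + F*d) (v(d, F) = -(d*F)²/(1 + d*F) = -(F*d)²/(1 + F*d) = -F²*d²/(1 + F*d))
T(38) - v(43, 29) = -18*√38 - (-1)*29²*43²/(1 + 29*43) = -18*√38 - (-1)*841*1849/(1 + 1247) = -18*√38 - (-1)*841*1849/1248 = -18*√38 - 1*(-1555009/1248) = -18*√38 + 1555009/1248 = 1555009/1248 - 18*√38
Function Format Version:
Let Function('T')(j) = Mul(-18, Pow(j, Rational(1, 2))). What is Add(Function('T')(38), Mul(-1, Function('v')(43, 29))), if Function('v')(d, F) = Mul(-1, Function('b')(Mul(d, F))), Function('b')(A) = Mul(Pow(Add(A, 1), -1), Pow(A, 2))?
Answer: Add(Rational(1555009, 1248), Mul(-18, Pow(38, Rational(1, 2)))) ≈ 1135.0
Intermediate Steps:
Function('b')(A) = Mul(Pow(A, 2), Pow(Add(1, A), -1)) (Function('b')(A) = Mul(Pow(Add(1, A), -1), Pow(A, 2)) = Mul(Pow(A, 2), Pow(Add(1, A), -1)))
Function('v')(d, F) = Mul(-1, Pow(F, 2), Pow(d, 2), Pow(Add(1, Mul(F, d)), -1)) (Function('v')(d, F) = Mul(-1, Mul(Pow(Mul(d, F), 2), Pow(Add(1, Mul(d, F)), -1))) = Mul(-1, Mul(Pow(Mul(F, d), 2), Pow(Add(1, Mul(F, d)), -1))) = Mul(-1, Mul(Mul(Pow(F, 2), Pow(d, 2)), Pow(Add(1, Mul(F, d)), -1))) = Mul(-1, Mul(Pow(F, 2), Pow(d, 2), Pow(Add(1, Mul(F, d)), -1))) = Mul(-1, Pow(F, 2), Pow(d, 2), Pow(Add(1, Mul(F, d)), -1)))
Add(Function('T')(38), Mul(-1, Function('v')(43, 29))) = Add(Mul(-18, Pow(38, Rational(1, 2))), Mul(-1, Mul(-1, Pow(29, 2), Pow(43, 2), Pow(Add(1, Mul(29, 43)), -1)))) = Add(Mul(-18, Pow(38, Rational(1, 2))), Mul(-1, Mul(-1, 841, 1849, Pow(Add(1, 1247), -1)))) = Add(Mul(-18, Pow(38, Rational(1, 2))), Mul(-1, Mul(-1, 841, 1849, Pow(1248, -1)))) = Add(Mul(-18, Pow(38, Rational(1, 2))), Mul(-1, Mul(-1, 841, 1849, Rational(1, 1248)))) = Add(Mul(-18, Pow(38, Rational(1, 2))), Mul(-1, Rational(-1555009, 1248))) = Add(Mul(-18, Pow(38, Rational(1, 2))), Rational(1555009, 1248)) = Add(Rational(1555009, 1248), Mul(-18, Pow(38, Rational(1, 2))))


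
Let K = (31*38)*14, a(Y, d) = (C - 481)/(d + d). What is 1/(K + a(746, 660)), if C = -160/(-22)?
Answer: 4840/79819543 ≈ 6.0637e-5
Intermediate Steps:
C = 80/11 (C = -160*(-1/22) = 80/11 ≈ 7.2727)
a(Y, d) = -5211/(22*d) (a(Y, d) = (80/11 - 481)/(d + d) = -5211*1/(2*d)/11 = -5211/(22*d))
K = 16492 (K = 1178*14 = 16492)
1/(K + a(746, 660)) = 1/(16492 - 5211/22/660) = 1/(16492 - 5211/22*1/660) = 1/(16492 - 1737/4840) = 1/(79819543/4840) = 4840/79819543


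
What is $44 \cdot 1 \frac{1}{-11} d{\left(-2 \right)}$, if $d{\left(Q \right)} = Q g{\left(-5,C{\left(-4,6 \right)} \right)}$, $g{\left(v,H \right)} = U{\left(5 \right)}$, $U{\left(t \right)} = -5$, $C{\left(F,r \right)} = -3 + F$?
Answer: $-40$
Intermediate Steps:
$g{\left(v,H \right)} = -5$
$d{\left(Q \right)} = - 5 Q$ ($d{\left(Q \right)} = Q \left(-5\right) = - 5 Q$)
$44 \cdot 1 \frac{1}{-11} d{\left(-2 \right)} = 44 \cdot 1 \frac{1}{-11} \left(\left(-5\right) \left(-2\right)\right) = 44 \cdot 1 \left(- \frac{1}{11}\right) 10 = 44 \left(- \frac{1}{11}\right) 10 = \left(-4\right) 10 = -40$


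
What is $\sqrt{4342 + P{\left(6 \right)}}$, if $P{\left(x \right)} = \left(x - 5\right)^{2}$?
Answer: $\sqrt{4343} \approx 65.901$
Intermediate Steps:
$P{\left(x \right)} = \left(-5 + x\right)^{2}$
$\sqrt{4342 + P{\left(6 \right)}} = \sqrt{4342 + \left(-5 + 6\right)^{2}} = \sqrt{4342 + 1^{2}} = \sqrt{4342 + 1} = \sqrt{4343}$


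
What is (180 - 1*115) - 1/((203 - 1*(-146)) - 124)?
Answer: 14624/225 ≈ 64.996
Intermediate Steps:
(180 - 1*115) - 1/((203 - 1*(-146)) - 124) = (180 - 115) - 1/((203 + 146) - 124) = 65 - 1/(349 - 124) = 65 - 1/225 = 14624/225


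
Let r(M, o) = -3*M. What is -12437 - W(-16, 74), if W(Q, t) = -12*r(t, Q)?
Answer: -15101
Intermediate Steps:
W(Q, t) = 36*t (W(Q, t) = -(-36)*t = 36*t)
-12437 - W(-16, 74) = -12437 - 36*74 = -12437 - 1*2664 = -12437 - 2664 = -15101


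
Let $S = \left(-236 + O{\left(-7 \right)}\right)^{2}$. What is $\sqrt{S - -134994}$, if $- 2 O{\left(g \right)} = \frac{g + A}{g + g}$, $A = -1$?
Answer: $\frac{\sqrt{9350422}}{7} \approx 436.83$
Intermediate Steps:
$O{\left(g \right)} = - \frac{-1 + g}{4 g}$ ($O{\left(g \right)} = - \frac{\left(g - 1\right) \frac{1}{g + g}}{2} = - \frac{\left(-1 + g\right) \frac{1}{2 g}}{2} = - \frac{\frac{1}{2} \frac{1}{g} \left(-1 + g\right)}{2} = - \frac{-1 + g}{4 g}$)
$S = \frac{2735716}{49}$ ($S = \left(-236 + \frac{1 - -7}{4 \left(-7\right)}\right)^{2} = \left(-236 + \frac{1}{4} \left(- \frac{1}{7}\right) \left(1 + 7\right)\right)^{2} = \left(-236 + \frac{1}{4} \left(- \frac{1}{7}\right) 8\right)^{2} = \left(-236 - \frac{2}{7}\right)^{2} = \left(- \frac{1654}{7}\right)^{2} = \frac{2735716}{49} \approx 55831.0$)
$\sqrt{S - -134994} = \sqrt{\frac{2735716}{49} - -134994} = \sqrt{\frac{2735716}{49} + \left(-26976 + 161970\right)} = \sqrt{\frac{2735716}{49} + 134994} = \sqrt{\frac{9350422}{49}} = \frac{\sqrt{9350422}}{7}$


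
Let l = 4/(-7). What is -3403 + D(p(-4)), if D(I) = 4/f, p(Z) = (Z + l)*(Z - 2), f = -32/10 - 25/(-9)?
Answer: -64837/19 ≈ -3412.5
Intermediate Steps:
l = -4/7 (l = 4*(-⅐) = -4/7 ≈ -0.57143)
f = -19/45 (f = -32*⅒ - 25*(-⅑) = -16/5 + 25/9 = -19/45 ≈ -0.42222)
p(Z) = (-2 + Z)*(-4/7 + Z) (p(Z) = (Z - 4/7)*(Z - 2) = (-4/7 + Z)*(-2 + Z) = (-2 + Z)*(-4/7 + Z))
D(I) = -180/19 (D(I) = 4/(-19/45) = 4*(-45/19) = -180/19)
-3403 + D(p(-4)) = -3403 - 180/19 = -64837/19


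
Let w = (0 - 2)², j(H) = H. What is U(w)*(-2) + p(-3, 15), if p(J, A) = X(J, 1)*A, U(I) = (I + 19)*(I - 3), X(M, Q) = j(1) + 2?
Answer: -1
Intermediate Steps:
X(M, Q) = 3 (X(M, Q) = 1 + 2 = 3)
w = 4 (w = (-2)² = 4)
U(I) = (-3 + I)*(19 + I) (U(I) = (19 + I)*(-3 + I) = (-3 + I)*(19 + I))
p(J, A) = 3*A
U(w)*(-2) + p(-3, 15) = (-57 + 4² + 16*4)*(-2) + 3*15 = (-57 + 16 + 64)*(-2) + 45 = 23*(-2) + 45 = -46 + 45 = -1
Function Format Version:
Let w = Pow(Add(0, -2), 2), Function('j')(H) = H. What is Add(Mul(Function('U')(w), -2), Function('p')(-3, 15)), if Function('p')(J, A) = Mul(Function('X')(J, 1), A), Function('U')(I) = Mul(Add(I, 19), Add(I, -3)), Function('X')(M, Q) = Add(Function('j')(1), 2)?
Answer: -1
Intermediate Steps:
Function('X')(M, Q) = 3 (Function('X')(M, Q) = Add(1, 2) = 3)
w = 4 (w = Pow(-2, 2) = 4)
Function('U')(I) = Mul(Add(-3, I), Add(19, I)) (Function('U')(I) = Mul(Add(19, I), Add(-3, I)) = Mul(Add(-3, I), Add(19, I)))
Function('p')(J, A) = Mul(3, A)
Add(Mul(Function('U')(w), -2), Function('p')(-3, 15)) = Add(Mul(Add(-57, Pow(4, 2), Mul(16, 4)), -2), Mul(3, 15)) = Add(Mul(Add(-57, 16, 64), -2), 45) = Add(Mul(23, -2), 45) = Add(-46, 45) = -1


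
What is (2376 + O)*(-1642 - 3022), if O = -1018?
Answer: -6333712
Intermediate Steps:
(2376 + O)*(-1642 - 3022) = (2376 - 1018)*(-1642 - 3022) = 1358*(-4664) = -6333712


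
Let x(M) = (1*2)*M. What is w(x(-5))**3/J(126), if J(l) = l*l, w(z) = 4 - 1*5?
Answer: -1/15876 ≈ -6.2988e-5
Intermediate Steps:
x(M) = 2*M
w(z) = -1 (w(z) = 4 - 5 = -1)
J(l) = l**2
w(x(-5))**3/J(126) = (-1)**3/(126**2) = -1/15876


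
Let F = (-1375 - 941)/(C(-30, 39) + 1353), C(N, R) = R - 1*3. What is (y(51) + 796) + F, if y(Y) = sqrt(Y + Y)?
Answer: 367776/463 + sqrt(102) ≈ 804.43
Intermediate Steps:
C(N, R) = -3 + R (C(N, R) = R - 3 = -3 + R)
y(Y) = sqrt(2)*sqrt(Y) (y(Y) = sqrt(2*Y) = sqrt(2)*sqrt(Y))
F = -772/463 (F = (-1375 - 941)/((-3 + 39) + 1353) = -2316/(36 + 1353) = -2316/1389 = -2316*1/1389 = -772/463 ≈ -1.6674)
(y(51) + 796) + F = (sqrt(2)*sqrt(51) + 796) - 772/463 = (sqrt(102) + 796) - 772/463 = (796 + sqrt(102)) - 772/463 = 367776/463 + sqrt(102)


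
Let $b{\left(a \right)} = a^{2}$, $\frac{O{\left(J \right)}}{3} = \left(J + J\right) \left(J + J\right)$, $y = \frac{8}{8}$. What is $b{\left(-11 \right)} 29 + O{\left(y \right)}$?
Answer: $3521$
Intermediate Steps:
$y = 1$ ($y = 8 \cdot \frac{1}{8} = 1$)
$O{\left(J \right)} = 12 J^{2}$ ($O{\left(J \right)} = 3 \left(J + J\right) \left(J + J\right) = 3 \cdot 2 J 2 J = 3 \cdot 4 J^{2} = 12 J^{2}$)
$b{\left(-11 \right)} 29 + O{\left(y \right)} = \left(-11\right)^{2} \cdot 29 + 12 \cdot 1^{2} = 121 \cdot 29 + 12 \cdot 1 = 3509 + 12 = 3521$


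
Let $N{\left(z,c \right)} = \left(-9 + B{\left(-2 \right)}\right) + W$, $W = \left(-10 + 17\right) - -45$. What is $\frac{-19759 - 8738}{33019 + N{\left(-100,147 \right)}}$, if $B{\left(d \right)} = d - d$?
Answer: $- \frac{28497}{33062} \approx -0.86193$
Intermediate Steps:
$B{\left(d \right)} = 0$
$W = 52$ ($W = 7 + 45 = 52$)
$N{\left(z,c \right)} = 43$ ($N{\left(z,c \right)} = \left(-9 + 0\right) + 52 = -9 + 52 = 43$)
$\frac{-19759 - 8738}{33019 + N{\left(-100,147 \right)}} = \frac{-19759 - 8738}{33019 + 43} = - \frac{28497}{33062}$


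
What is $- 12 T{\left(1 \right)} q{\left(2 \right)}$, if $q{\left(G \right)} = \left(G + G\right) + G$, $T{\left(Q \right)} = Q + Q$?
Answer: $-144$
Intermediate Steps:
$T{\left(Q \right)} = 2 Q$
$q{\left(G \right)} = 3 G$ ($q{\left(G \right)} = 2 G + G = 3 G$)
$- 12 T{\left(1 \right)} q{\left(2 \right)} = - 12 \cdot 2 \cdot 1 \cdot 3 \cdot 2 = \left(-12\right) 2 \cdot 6 = \left(-24\right) 6 = -144$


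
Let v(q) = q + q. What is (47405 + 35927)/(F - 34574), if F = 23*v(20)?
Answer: -41666/16827 ≈ -2.4761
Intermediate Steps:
v(q) = 2*q
F = 920 (F = 23*(2*20) = 23*40 = 920)
(47405 + 35927)/(F - 34574) = (47405 + 35927)/(920 - 34574) = 83332/(-33654) = 83332*(-1/33654) = -41666/16827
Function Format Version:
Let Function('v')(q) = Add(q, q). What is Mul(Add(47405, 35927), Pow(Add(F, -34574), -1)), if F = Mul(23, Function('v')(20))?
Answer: Rational(-41666, 16827) ≈ -2.4761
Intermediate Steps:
Function('v')(q) = Mul(2, q)
F = 920 (F = Mul(23, Mul(2, 20)) = Mul(23, 40) = 920)
Mul(Add(47405, 35927), Pow(Add(F, -34574), -1)) = Mul(Add(47405, 35927), Pow(Add(920, -34574), -1)) = Mul(83332, Pow(-33654, -1)) = Mul(83332, Rational(-1, 33654)) = Rational(-41666, 16827)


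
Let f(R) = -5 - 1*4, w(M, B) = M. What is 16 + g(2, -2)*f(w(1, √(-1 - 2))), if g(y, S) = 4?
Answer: -20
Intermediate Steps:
f(R) = -9 (f(R) = -5 - 4 = -9)
16 + g(2, -2)*f(w(1, √(-1 - 2))) = 16 + 4*(-9) = 16 - 36 = -20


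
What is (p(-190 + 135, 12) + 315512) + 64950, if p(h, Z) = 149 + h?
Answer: 380556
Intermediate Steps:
(p(-190 + 135, 12) + 315512) + 64950 = ((149 + (-190 + 135)) + 315512) + 64950 = ((149 - 55) + 315512) + 64950 = (94 + 315512) + 64950 = 315606 + 64950 = 380556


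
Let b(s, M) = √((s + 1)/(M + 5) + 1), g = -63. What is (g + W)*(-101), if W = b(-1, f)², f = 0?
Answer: 6262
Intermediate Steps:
b(s, M) = √(1 + (1 + s)/(5 + M)) (b(s, M) = √((1 + s)/(5 + M) + 1) = √(1 + (1 + s)/(5 + M)))
W = 1 (W = (√((6 + 0 - 1)/(5 + 0)))² = (√(5/5))² = (√((⅕)*5))² = (√1)² = 1² = 1)
(g + W)*(-101) = (-63 + 1)*(-101) = -62*(-101) = 6262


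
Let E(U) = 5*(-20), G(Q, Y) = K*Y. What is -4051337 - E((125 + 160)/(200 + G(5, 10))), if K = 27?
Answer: -4051237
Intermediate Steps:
G(Q, Y) = 27*Y
E(U) = -100
-4051337 - E((125 + 160)/(200 + G(5, 10))) = -4051337 - 1*(-100) = -4051337 + 100 = -4051237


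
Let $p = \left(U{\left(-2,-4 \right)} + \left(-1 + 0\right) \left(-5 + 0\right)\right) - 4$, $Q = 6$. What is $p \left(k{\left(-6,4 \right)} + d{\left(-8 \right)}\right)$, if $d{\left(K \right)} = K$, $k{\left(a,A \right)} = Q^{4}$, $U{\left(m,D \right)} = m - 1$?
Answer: $-2576$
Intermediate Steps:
$U{\left(m,D \right)} = -1 + m$ ($U{\left(m,D \right)} = m - 1 = -1 + m$)
$k{\left(a,A \right)} = 1296$ ($k{\left(a,A \right)} = 6^{4} = 1296$)
$p = -2$ ($p = \left(\left(-1 - 2\right) + \left(-1 + 0\right) \left(-5 + 0\right)\right) - 4 = \left(-3 - -5\right) - 4 = \left(-3 + 5\right) - 4 = 2 - 4 = -2$)
$p \left(k{\left(-6,4 \right)} + d{\left(-8 \right)}\right) = - 2 \left(1296 - 8\right) = \left(-2\right) 1288 = -2576$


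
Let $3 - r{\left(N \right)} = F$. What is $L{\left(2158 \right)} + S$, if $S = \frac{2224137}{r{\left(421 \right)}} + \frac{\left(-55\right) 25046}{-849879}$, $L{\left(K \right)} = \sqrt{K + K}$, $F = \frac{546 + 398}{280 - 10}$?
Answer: $- \frac{255183297177595}{56941893} + 2 \sqrt{1079} \approx -4.4814 \cdot 10^{6}$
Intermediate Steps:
$F = \frac{472}{135}$ ($F = \frac{944}{270} = 944 \cdot \frac{1}{270} = \frac{472}{135} \approx 3.4963$)
$r{\left(N \right)} = - \frac{67}{135}$ ($r{\left(N \right)} = 3 - \frac{472}{135} = - \frac{67}{135}$)
$L{\left(K \right)} = \sqrt{2} \sqrt{K}$ ($L{\left(K \right)} = \sqrt{2 K} = \sqrt{2} \sqrt{K}$)
$S = - \frac{255183297177595}{56941893}$ ($S = \frac{2224137}{- \frac{67}{135}} + \frac{\left(-55\right) 25046}{-849879} = 2224137 \left(- \frac{135}{67}\right) - - \frac{1377530}{849879} = - \frac{300258495}{67} + \frac{1377530}{849879} = - \frac{255183297177595}{56941893} \approx -4.4815 \cdot 10^{6}$)
$L{\left(2158 \right)} + S = \sqrt{2} \sqrt{2158} - \frac{255183297177595}{56941893} = 2 \sqrt{1079} - \frac{255183297177595}{56941893} = - \frac{255183297177595}{56941893} + 2 \sqrt{1079}$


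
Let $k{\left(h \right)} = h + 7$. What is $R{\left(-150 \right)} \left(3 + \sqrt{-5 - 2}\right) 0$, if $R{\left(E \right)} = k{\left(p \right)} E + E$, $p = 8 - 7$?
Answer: $0$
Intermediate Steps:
$p = 1$ ($p = 8 - 7 = 1$)
$k{\left(h \right)} = 7 + h$
$R{\left(E \right)} = 9 E$ ($R{\left(E \right)} = \left(7 + 1\right) E + E = 8 E + E = 9 E$)
$R{\left(-150 \right)} \left(3 + \sqrt{-5 - 2}\right) 0 = 9 \left(-150\right) \left(3 + \sqrt{-5 - 2}\right) 0 = - 1350 \left(3 + \sqrt{-7}\right) 0 = - 1350 \left(3 + i \sqrt{7}\right) 0 = \left(-1350\right) 0 = 0$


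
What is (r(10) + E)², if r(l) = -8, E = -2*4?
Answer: 256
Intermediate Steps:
E = -8
(r(10) + E)² = (-8 - 8)² = (-16)² = 256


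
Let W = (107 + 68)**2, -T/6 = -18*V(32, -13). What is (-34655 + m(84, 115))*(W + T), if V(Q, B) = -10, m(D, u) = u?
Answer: -1020484300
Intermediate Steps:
T = -1080 (T = -(-108)*(-10) = -6*180 = -1080)
W = 30625 (W = 175**2 = 30625)
(-34655 + m(84, 115))*(W + T) = (-34655 + 115)*(30625 - 1080) = -34540*29545 = -1020484300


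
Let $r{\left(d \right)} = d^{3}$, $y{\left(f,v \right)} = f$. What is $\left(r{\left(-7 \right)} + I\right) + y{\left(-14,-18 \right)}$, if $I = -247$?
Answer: $-604$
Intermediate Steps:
$\left(r{\left(-7 \right)} + I\right) + y{\left(-14,-18 \right)} = \left(\left(-7\right)^{3} - 247\right) - 14 = \left(-343 - 247\right) - 14 = -590 - 14 = -604$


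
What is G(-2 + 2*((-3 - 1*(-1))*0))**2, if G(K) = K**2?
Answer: 16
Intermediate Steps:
G(-2 + 2*((-3 - 1*(-1))*0))**2 = ((-2 + 2*((-3 - 1*(-1))*0))**2)**2 = ((-2 + 2*((-3 + 1)*0))**2)**2 = ((-2 + 2*(-2*0))**2)**2 = ((-2 + 2*0)**2)**2 = ((-2 + 0)**2)**2 = ((-2)**2)**2 = 4**2 = 16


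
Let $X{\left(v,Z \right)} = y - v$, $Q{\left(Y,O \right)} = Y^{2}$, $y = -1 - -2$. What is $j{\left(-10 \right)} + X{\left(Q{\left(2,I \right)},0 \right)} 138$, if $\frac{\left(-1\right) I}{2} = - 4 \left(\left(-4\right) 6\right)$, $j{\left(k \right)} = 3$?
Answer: $-411$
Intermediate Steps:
$y = 1$ ($y = -1 + 2 = 1$)
$I = -192$ ($I = - 2 \left(- 4 \left(\left(-4\right) 6\right)\right) = - 2 \left(\left(-4\right) \left(-24\right)\right) = \left(-2\right) 96 = -192$)
$X{\left(v,Z \right)} = 1 - v$
$j{\left(-10 \right)} + X{\left(Q{\left(2,I \right)},0 \right)} 138 = 3 + \left(1 - 2^{2}\right) 138 = 3 + \left(1 - 4\right) 138 = 3 - 414 = -411$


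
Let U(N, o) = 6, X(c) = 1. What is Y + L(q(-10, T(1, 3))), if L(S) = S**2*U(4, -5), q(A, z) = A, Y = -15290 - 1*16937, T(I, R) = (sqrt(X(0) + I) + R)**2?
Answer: -31627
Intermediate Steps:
T(I, R) = (R + sqrt(1 + I))**2 (T(I, R) = (sqrt(1 + I) + R)**2 = (R + sqrt(1 + I))**2)
Y = -32227 (Y = -15290 - 16937 = -32227)
L(S) = 6*S**2 (L(S) = S**2*6 = 6*S**2)
Y + L(q(-10, T(1, 3))) = -32227 + 6*(-10)**2 = -32227 + 6*100 = -32227 + 600 = -31627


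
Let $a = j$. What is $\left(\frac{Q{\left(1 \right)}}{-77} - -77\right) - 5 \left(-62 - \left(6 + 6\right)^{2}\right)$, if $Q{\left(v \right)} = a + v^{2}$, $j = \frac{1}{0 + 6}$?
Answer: $\frac{73061}{66} \approx 1107.0$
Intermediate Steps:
$j = \frac{1}{6} \approx 0.16667$
$a = \frac{1}{6} \approx 0.16667$
$Q{\left(v \right)} = \frac{1}{6} + v^{2}$
$\left(\frac{Q{\left(1 \right)}}{-77} - -77\right) - 5 \left(-62 - \left(6 + 6\right)^{2}\right) = \left(\frac{\frac{1}{6} + 1^{2}}{-77} - -77\right) - 5 \left(-62 - \left(6 + 6\right)^{2}\right) = \left(\left(\frac{1}{6} + 1\right) \left(- \frac{1}{77}\right) + 77\right) - 5 \left(-62 - 12^{2}\right) = \left(\frac{7}{6} \left(- \frac{1}{77}\right) + 77\right) - 5 \left(-62 - 144\right) = \left(- \frac{1}{66} + 77\right) - 5 \left(-62 - 144\right) = \frac{5081}{66} - -1030 = \frac{5081}{66} + 1030 = \frac{73061}{66}$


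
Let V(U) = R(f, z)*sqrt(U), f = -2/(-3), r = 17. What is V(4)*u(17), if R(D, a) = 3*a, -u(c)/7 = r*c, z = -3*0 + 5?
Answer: -60690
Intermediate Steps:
f = 2/3 (f = -2*(-1/3) = 2/3 ≈ 0.66667)
z = 5 (z = 0 + 5 = 5)
u(c) = -119*c
V(U) = 15*sqrt(U) (V(U) = (3*5)*sqrt(U) = 15*sqrt(U))
V(4)*u(17) = (15*sqrt(4))*(-119*17) = (15*2)*(-2023) = 30*(-2023) = -60690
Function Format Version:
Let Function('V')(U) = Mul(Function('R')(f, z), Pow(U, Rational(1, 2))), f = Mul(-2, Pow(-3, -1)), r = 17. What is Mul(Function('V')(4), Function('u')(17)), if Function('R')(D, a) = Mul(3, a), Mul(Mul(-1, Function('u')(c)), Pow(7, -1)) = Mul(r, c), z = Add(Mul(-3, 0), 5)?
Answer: -60690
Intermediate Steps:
f = Rational(2, 3) (f = Mul(-2, Rational(-1, 3)) = Rational(2, 3) ≈ 0.66667)
z = 5 (z = Add(0, 5) = 5)
Function('u')(c) = Mul(-119, c) (Function('u')(c) = Mul(-7, Mul(17, c)) = Mul(-119, c))
Function('V')(U) = Mul(15, Pow(U, Rational(1, 2))) (Function('V')(U) = Mul(Mul(3, 5), Pow(U, Rational(1, 2))) = Mul(15, Pow(U, Rational(1, 2))))
Mul(Function('V')(4), Function('u')(17)) = Mul(Mul(15, Pow(4, Rational(1, 2))), Mul(-119, 17)) = Mul(Mul(15, 2), -2023) = Mul(30, -2023) = -60690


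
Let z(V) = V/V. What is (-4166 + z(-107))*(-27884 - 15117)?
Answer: 179099165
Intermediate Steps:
z(V) = 1
(-4166 + z(-107))*(-27884 - 15117) = (-4166 + 1)*(-27884 - 15117) = -4165*(-43001) = 179099165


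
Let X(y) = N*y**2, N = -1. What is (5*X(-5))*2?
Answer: -250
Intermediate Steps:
X(y) = -y**2
(5*X(-5))*2 = (5*(-1*(-5)**2))*2 = (5*(-1*25))*2 = (5*(-25))*2 = -125*2 = -250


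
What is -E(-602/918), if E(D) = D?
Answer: 301/459 ≈ 0.65577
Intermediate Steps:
-E(-602/918) = -(-602)/918 = -1*(-301/459) = 301/459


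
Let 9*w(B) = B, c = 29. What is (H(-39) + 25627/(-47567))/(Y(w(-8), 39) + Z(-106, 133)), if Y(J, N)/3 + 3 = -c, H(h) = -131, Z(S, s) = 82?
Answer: 3128452/332969 ≈ 9.3956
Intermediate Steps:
w(B) = B/9
Y(J, N) = -96 (Y(J, N) = -9 + 3*(-1*29) = -9 + 3*(-29) = -9 - 87 = -96)
(H(-39) + 25627/(-47567))/(Y(w(-8), 39) + Z(-106, 133)) = (-131 + 25627/(-47567))/(-96 + 82) = (-131 + 25627*(-1/47567))/(-14) = (-131 - 25627/47567)*(-1/14) = -6256904/47567*(-1/14) = 3128452/332969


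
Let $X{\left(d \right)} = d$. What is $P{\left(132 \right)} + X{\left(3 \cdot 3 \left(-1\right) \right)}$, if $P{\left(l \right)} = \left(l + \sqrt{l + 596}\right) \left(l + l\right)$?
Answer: $34839 + 528 \sqrt{182} \approx 41962.0$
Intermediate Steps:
$P{\left(l \right)} = 2 l \left(l + \sqrt{596 + l}\right)$ ($P{\left(l \right)} = \left(l + \sqrt{596 + l}\right) 2 l = 2 l \left(l + \sqrt{596 + l}\right)$)
$P{\left(132 \right)} + X{\left(3 \cdot 3 \left(-1\right) \right)} = 2 \cdot 132 \left(132 + \sqrt{596 + 132}\right) + 3 \cdot 3 \left(-1\right) = 2 \cdot 132 \left(132 + \sqrt{728}\right) + 9 \left(-1\right) = 2 \cdot 132 \left(132 + 2 \sqrt{182}\right) - 9 = \left(34848 + 528 \sqrt{182}\right) - 9 = 34839 + 528 \sqrt{182}$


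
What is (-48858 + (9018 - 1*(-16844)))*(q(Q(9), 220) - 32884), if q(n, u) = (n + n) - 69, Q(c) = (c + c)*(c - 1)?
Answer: 751164340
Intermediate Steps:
Q(c) = 2*c*(-1 + c) (Q(c) = (2*c)*(-1 + c) = 2*c*(-1 + c))
q(n, u) = -69 + 2*n (q(n, u) = 2*n - 69 = -69 + 2*n)
(-48858 + (9018 - 1*(-16844)))*(q(Q(9), 220) - 32884) = (-48858 + (9018 - 1*(-16844)))*((-69 + 2*(2*9*(-1 + 9))) - 32884) = (-48858 + (9018 + 16844))*((-69 + 2*(2*9*8)) - 32884) = (-48858 + 25862)*((-69 + 2*144) - 32884) = -22996*((-69 + 288) - 32884) = -22996*(219 - 32884) = -22996*(-32665) = 751164340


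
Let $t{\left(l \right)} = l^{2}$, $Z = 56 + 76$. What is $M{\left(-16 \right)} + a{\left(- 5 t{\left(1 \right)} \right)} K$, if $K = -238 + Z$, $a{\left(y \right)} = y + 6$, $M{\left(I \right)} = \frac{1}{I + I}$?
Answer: $- \frac{3393}{32} \approx -106.03$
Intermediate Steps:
$Z = 132$
$M{\left(I \right)} = \frac{1}{2 I}$
$a{\left(y \right)} = 6 + y$
$K = -106$ ($K = -238 + 132 = -106$)
$M{\left(-16 \right)} + a{\left(- 5 t{\left(1 \right)} \right)} K = \frac{1}{2 \left(-16\right)} + \left(6 - 5 \cdot 1^{2}\right) \left(-106\right) = \frac{1}{2} \left(- \frac{1}{16}\right) + \left(6 - 5\right) \left(-106\right) = - \frac{1}{32} + \left(6 - 5\right) \left(-106\right) = - \frac{1}{32} + 1 \left(-106\right) = - \frac{1}{32} - 106 = - \frac{3393}{32}$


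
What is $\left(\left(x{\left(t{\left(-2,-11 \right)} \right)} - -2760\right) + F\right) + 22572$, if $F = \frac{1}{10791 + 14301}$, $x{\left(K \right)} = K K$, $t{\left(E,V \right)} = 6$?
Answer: $\frac{636533857}{25092} \approx 25368.0$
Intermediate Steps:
$x{\left(K \right)} = K^{2}$
$F = \frac{1}{25092} \approx 3.9853 \cdot 10^{-5}$
$\left(\left(x{\left(t{\left(-2,-11 \right)} \right)} - -2760\right) + F\right) + 22572 = \left(\left(6^{2} - -2760\right) + \frac{1}{25092}\right) + 22572 = \left(\left(36 + 2760\right) + \frac{1}{25092}\right) + 22572 = \left(2796 + \frac{1}{25092}\right) + 22572 = \frac{70157233}{25092} + 22572 = \frac{636533857}{25092}$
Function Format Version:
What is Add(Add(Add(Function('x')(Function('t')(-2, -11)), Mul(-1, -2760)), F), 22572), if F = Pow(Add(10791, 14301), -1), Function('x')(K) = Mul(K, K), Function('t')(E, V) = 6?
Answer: Rational(636533857, 25092) ≈ 25368.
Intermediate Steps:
Function('x')(K) = Pow(K, 2)
F = Rational(1, 25092) (F = Pow(25092, -1) = Rational(1, 25092) ≈ 3.9853e-5)
Add(Add(Add(Function('x')(Function('t')(-2, -11)), Mul(-1, -2760)), F), 22572) = Add(Add(Add(Pow(6, 2), Mul(-1, -2760)), Rational(1, 25092)), 22572) = Add(Add(Add(36, 2760), Rational(1, 25092)), 22572) = Add(Add(2796, Rational(1, 25092)), 22572) = Add(Rational(70157233, 25092), 22572) = Rational(636533857, 25092)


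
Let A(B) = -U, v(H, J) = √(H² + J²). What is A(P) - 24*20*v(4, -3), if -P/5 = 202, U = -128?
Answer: -2272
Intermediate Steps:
P = -1010 (P = -5*202 = -1010)
A(B) = 128 (A(B) = -1*(-128) = 128)
A(P) - 24*20*v(4, -3) = 128 - 24*20*√(4² + (-3)²) = 128 - 480*√(16 + 9) = 128 - 480*√25 = 128 - 480*5 = 128 - 1*2400 = 128 - 2400 = -2272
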